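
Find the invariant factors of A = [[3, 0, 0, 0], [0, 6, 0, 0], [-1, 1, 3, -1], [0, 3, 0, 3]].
x - 3, (x - 6)(x - 3)^2

The Jordan structure of A has elementary divisors (x - 3)^2, (x - 3), (x - 6). Arranging the block sizes at each eigenvalue in decreasing order and taking row products gives the invariant factors.

Invariant factors (smallest first, each dividing the next): x - 3, (x - 6)(x - 3)^2.

Check: the last factor (x - 6)(x - 3)^2 is the minimal polynomial, and the product (x - 6)(x - 3)^3 is the characteristic polynomial.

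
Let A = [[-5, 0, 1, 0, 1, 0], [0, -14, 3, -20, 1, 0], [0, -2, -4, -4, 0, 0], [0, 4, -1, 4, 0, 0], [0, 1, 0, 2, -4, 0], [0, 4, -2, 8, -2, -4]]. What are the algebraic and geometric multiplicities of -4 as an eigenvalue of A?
algebraic multiplicity 3, geometric multiplicity 2

The characteristic polynomial is (x + 4)^3(x + 5)^3, so the factor x + 4 appears with exponent 3: the algebraic multiplicity is 3.

rank(A + 4I) = 4, so the eigenspace has dimension 6 - 4 = 2: the geometric multiplicity is 2.

Since 2 < 3, A is not diagonalizable.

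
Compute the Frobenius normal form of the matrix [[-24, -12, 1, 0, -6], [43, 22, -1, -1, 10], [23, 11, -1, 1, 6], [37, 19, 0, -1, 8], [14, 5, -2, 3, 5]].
The invariant factors of A (the non-unit diagonal entries of the Smith normal form of xI - A over ℚ[x]) are x(x - 1)(x^3 + 2x - 2), each dividing the next. The characteristic polynomial is their product, x(x - 1)(x^3 + 2x - 2).

The rational canonical form is the block-diagonal matrix of companion matrices C(f_i):
R = [[0, 0, 0, 0, 0], [1, 0, 0, 0, -2], [0, 1, 0, 0, 4], [0, 0, 1, 0, -2], [0, 0, 0, 1, 1]].

Note the characteristic polynomial does not split into linear factors over ℚ, so A has no Jordan form over ℚ; the rational canonical form exists over any field.

R = [[0, 0, 0, 0, 0], [1, 0, 0, 0, -2], [0, 1, 0, 0, 4], [0, 0, 1, 0, -2], [0, 0, 0, 1, 1]]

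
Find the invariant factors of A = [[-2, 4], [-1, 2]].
The Jordan structure of A has elementary divisors x^2. Arranging the block sizes at each eigenvalue in decreasing order and taking row products gives the invariant factors.

Invariant factors (smallest first, each dividing the next): x^2.

Check: the last factor x^2 is the minimal polynomial, and the product x^2 is the characteristic polynomial.

x^2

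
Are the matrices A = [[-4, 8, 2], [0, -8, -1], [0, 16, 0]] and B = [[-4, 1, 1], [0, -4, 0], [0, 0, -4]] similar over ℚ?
Yes.

Two matrices over a field are similar if and only if they have the same invariant factors.

Both A and B have characteristic polynomial (x + 4)^3 and minimal polynomial (x + 4)^2. Computing further, both have invariant factors x + 4, (x + 4)^2. Hence A and B are similar.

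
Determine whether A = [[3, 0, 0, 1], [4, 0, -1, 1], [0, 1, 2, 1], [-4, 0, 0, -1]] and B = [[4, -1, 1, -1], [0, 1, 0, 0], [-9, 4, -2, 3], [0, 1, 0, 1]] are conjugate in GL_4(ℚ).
Two matrices over a field are similar if and only if they have the same invariant factors.

Both A and B have characteristic polynomial (x - 1)^4 and minimal polynomial (x - 1)^2. Computing further, both have invariant factors (x - 1)^2, (x - 1)^2. Hence A and B are similar.

Yes.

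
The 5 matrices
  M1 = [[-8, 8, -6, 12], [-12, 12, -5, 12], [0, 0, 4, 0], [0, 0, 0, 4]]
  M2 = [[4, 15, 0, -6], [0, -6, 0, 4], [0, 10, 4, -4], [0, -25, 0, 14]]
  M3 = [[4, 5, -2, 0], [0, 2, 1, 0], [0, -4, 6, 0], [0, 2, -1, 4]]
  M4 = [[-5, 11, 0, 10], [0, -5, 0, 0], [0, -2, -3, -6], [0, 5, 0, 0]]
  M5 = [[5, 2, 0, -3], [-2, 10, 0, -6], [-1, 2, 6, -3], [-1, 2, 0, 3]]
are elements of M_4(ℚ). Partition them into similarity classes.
Characteristic polynomials: χ_{M1} = x(x - 4)^3, χ_{M2} = (x - 4)^4, χ_{M3} = (x - 4)^4, χ_{M4} = x(x + 3)(x + 5)^2, χ_{M5} = (x - 6)^4.

{M1}: invariant factors x - 4, x(x - 4)^2.

{M2}: invariant factors x - 4, x - 4, (x - 4)^2.

{M3}: invariant factors x - 4, (x - 4)^3.

{M4}: invariant factors x(x + 3)(x + 5)^2.

{M5}: invariant factors x - 6, x - 6, (x - 6)^2.

Matrices are similar if and only if their invariant-factor lists agree; the partition into similarity classes is {M1}, {M2}, {M3}, {M4}, {M5}.

5 classes: {M1}, {M2}, {M3}, {M4}, {M5}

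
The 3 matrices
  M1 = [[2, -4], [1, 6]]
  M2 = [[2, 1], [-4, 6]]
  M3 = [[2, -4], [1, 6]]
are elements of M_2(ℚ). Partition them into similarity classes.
Characteristic polynomials: χ_{M1} = (x - 4)^2, χ_{M2} = (x - 4)^2, χ_{M3} = (x - 4)^2.

{M1, M2, M3}: invariant factors (x - 4)^2.

Matrices are similar if and only if their invariant-factor lists agree; the partition into similarity classes is {M1, M2, M3}.

1 class: {M1, M2, M3}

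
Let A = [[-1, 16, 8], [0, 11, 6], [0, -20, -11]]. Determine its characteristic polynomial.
xI - A = [[x + 1, -16, -8], [0, x - 11, -6], [0, 20, x + 11]].

Expanding det(xI - A) along the first row:
det(xI - A) = + (x + 1)·det([[x - 11, -6], [20, x + 11]]) - (-16)·det([[0, -6], [0, x + 11]]) + (-8)·det([[0, x - 11], [0, 20]]).

Evaluating gives χ_A(x) = x^3 + x^2 - x - 1 = (x - 1)(x + 1)^2.

χ_A(x) = (x - 1)(x + 1)^2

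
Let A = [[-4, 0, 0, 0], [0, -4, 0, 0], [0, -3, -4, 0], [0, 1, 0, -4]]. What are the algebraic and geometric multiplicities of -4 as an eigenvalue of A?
The characteristic polynomial is (x + 4)^4, so the factor x + 4 appears with exponent 4: the algebraic multiplicity is 4.

rank(A + 4I) = 1, so the eigenspace has dimension 4 - 1 = 3: the geometric multiplicity is 3.

Since 3 < 4, A is not diagonalizable.

algebraic multiplicity 4, geometric multiplicity 3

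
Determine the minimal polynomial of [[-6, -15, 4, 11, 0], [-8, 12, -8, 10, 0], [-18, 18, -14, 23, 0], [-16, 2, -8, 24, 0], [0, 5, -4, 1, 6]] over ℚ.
The characteristic polynomial factors as (x - 6)^3(x - 2)^2. The minimal polynomial is ∏(x - λ)^{k_λ} where k_λ is the size of the largest Jordan block at λ.

For λ = 2: rank(A - 2I) = 4, and the largest Jordan block has size 2 (the smallest k with rank((A - 2I)^k) = rank((A - 2I)^(k+1))).
For λ = 6: rank(A - 6I) = 3, and the largest Jordan block has size 2 (the smallest k with rank((A - 6I)^k) = rank((A - 6I)^(k+1))).

So m_A(x) = (x - 6)^2(x - 2)^2.

m_A(x) = (x - 6)^2(x - 2)^2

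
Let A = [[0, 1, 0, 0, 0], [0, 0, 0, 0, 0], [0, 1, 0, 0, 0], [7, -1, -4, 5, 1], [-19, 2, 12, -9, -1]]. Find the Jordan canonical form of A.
The characteristic polynomial is det(xI - A) = x^3(x - 2)^2, so the eigenvalues are 0 (algebraic multiplicity 3), 2 (algebraic multiplicity 2).

For λ = 0: rank(A) = 3, rank(A^2) = 2. The eigenspace has dimension 5 - 3 = 2, so there are 2 Jordan blocks; the rank sequence gives block sizes [2, 1].

For λ = 2: rank(A - 2I) = 4, rank((A - 2I)^2) = 3. The eigenspace has dimension 5 - 4 = 1, so there is 1 Jordan block; the rank sequence gives block sizes [2].

Assembling the blocks gives the Jordan form J above.

J = [[0, 1, 0, 0, 0], [0, 0, 0, 0, 0], [0, 0, 0, 0, 0], [0, 0, 0, 2, 1], [0, 0, 0, 0, 2]]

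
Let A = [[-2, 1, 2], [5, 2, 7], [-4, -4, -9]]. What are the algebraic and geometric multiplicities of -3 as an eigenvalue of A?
algebraic multiplicity 3, geometric multiplicity 1

The characteristic polynomial is (x + 3)^3, so the factor x + 3 appears with exponent 3: the algebraic multiplicity is 3.

rank(A + 3I) = 2, so the eigenspace has dimension 3 - 2 = 1: the geometric multiplicity is 1.

Since 1 < 3, A is not diagonalizable.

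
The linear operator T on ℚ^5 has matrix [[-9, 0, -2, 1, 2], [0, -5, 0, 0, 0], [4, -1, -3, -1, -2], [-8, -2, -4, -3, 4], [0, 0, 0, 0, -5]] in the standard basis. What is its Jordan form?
J = [[-5, 1, 0, 0, 0], [0, -5, 0, 0, 0], [0, 0, -5, 1, 0], [0, 0, 0, -5, 0], [0, 0, 0, 0, -5]]

The characteristic polynomial is det(xI - A) = (x + 5)^5, so the eigenvalues are -5 (algebraic multiplicity 5).

For λ = -5: rank(A + 5I) = 2, rank((A + 5I)^2) = 0. The eigenspace has dimension 5 - 2 = 3, so there are 3 Jordan blocks; the rank sequence gives block sizes [2, 2, 1].

Assembling the blocks gives the Jordan form J above.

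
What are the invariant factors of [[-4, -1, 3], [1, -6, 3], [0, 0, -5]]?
The Jordan structure of A has elementary divisors (x + 5)^2, (x + 5). Arranging the block sizes at each eigenvalue in decreasing order and taking row products gives the invariant factors.

Invariant factors (smallest first, each dividing the next): x + 5, (x + 5)^2.

Check: the last factor (x + 5)^2 is the minimal polynomial, and the product (x + 5)^3 is the characteristic polynomial.

x + 5, (x + 5)^2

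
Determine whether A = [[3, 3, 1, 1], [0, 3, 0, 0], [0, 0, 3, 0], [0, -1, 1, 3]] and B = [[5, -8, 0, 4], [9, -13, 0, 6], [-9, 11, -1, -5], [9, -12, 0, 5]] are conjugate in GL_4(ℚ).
trace(A) = 12 but trace(B) = -4. The trace is a similarity invariant, so A and B are not similar.

No.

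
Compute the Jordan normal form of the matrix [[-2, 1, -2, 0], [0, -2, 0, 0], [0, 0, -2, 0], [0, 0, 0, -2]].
J = [[-2, 1, 0, 0], [0, -2, 0, 0], [0, 0, -2, 0], [0, 0, 0, -2]]

The characteristic polynomial is det(xI - A) = (x + 2)^4, so the eigenvalues are -2 (algebraic multiplicity 4).

For λ = -2: rank(A + 2I) = 1, rank((A + 2I)^2) = 0. The eigenspace has dimension 4 - 1 = 3, so there are 3 Jordan blocks; the rank sequence gives block sizes [2, 1, 1].

Assembling the blocks gives the Jordan form J above.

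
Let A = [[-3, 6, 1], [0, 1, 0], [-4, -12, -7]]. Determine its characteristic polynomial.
xI - A = [[x + 3, -6, -1], [0, x - 1, 0], [4, 12, x + 7]].

Expanding det(xI - A) along the first row:
det(xI - A) = + (x + 3)·det([[x - 1, 0], [12, x + 7]]) - (-6)·det([[0, 0], [4, x + 7]]) + (-1)·det([[0, x - 1], [4, 12]]).

Evaluating gives χ_A(x) = x^3 + 9x^2 + 15x - 25 = (x - 1)(x + 5)^2.

χ_A(x) = (x - 1)(x + 5)^2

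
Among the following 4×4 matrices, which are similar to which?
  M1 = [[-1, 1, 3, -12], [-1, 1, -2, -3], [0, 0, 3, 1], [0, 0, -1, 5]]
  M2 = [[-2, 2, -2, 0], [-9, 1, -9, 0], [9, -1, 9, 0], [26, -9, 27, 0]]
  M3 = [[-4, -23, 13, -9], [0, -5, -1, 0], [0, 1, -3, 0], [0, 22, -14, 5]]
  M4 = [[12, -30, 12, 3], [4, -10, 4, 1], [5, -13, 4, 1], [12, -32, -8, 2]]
2 classes: {M1, M2, M4}, {M3}

Characteristic polynomials: χ_{M1} = x^2(x - 4)^2, χ_{M2} = x^2(x - 4)^2, χ_{M3} = (x - 5)(x + 4)^3, χ_{M4} = x^2(x - 4)^2.

{M1, M2, M4}: invariant factors x^2(x - 4)^2.

{M3}: invariant factors x + 4, (x - 5)(x + 4)^2.

Matrices are similar if and only if their invariant-factor lists agree; the partition into similarity classes is {M1, M2, M4}, {M3}.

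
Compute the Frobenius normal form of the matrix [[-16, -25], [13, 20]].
R = [[0, -5], [1, 4]]

The invariant factors of A (the non-unit diagonal entries of the Smith normal form of xI - A over ℚ[x]) are x^2 - 4x + 5, each dividing the next. The characteristic polynomial is their product, x^2 - 4x + 5.

The rational canonical form is the block-diagonal matrix of companion matrices C(f_i):
R = [[0, -5], [1, 4]].

Note the characteristic polynomial does not split into linear factors over ℚ, so A has no Jordan form over ℚ; the rational canonical form exists over any field.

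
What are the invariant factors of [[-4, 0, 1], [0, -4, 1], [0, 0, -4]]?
The Jordan structure of A has elementary divisors (x + 4)^2, (x + 4). Arranging the block sizes at each eigenvalue in decreasing order and taking row products gives the invariant factors.

Invariant factors (smallest first, each dividing the next): x + 4, (x + 4)^2.

Check: the last factor (x + 4)^2 is the minimal polynomial, and the product (x + 4)^3 is the characteristic polynomial.

x + 4, (x + 4)^2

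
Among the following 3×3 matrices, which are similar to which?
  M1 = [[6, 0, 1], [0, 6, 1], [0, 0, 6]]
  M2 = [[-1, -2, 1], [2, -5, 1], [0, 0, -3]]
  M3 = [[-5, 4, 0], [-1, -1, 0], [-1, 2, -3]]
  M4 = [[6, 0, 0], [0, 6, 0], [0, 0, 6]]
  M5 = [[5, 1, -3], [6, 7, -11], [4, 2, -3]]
4 classes: {M1}, {M2, M3}, {M4}, {M5}

Characteristic polynomials: χ_{M1} = (x - 6)^3, χ_{M2} = (x + 3)^3, χ_{M3} = (x + 3)^3, χ_{M4} = (x - 6)^3, χ_{M5} = (x - 3)^3.

{M1}: invariant factors x - 6, (x - 6)^2.

{M2, M3}: invariant factors x + 3, (x + 3)^2.

{M4}: invariant factors x - 6, x - 6, x - 6.

{M5}: invariant factors (x - 3)^3.

Matrices are similar if and only if their invariant-factor lists agree; the partition into similarity classes is {M1}, {M2, M3}, {M4}, {M5}.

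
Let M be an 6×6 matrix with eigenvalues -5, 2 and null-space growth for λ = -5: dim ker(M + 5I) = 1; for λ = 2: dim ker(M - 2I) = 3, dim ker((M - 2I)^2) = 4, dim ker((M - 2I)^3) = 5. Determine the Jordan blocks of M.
λ = -5: successive nullity increments [1] count blocks of size ≥ k; block sizes are [1].
λ = 2: successive nullity increments [3, 1, 1] count blocks of size ≥ k; block sizes are [3, 1, 1].

Jordan blocks: (-5, 1), (2, 3), (2, 1), (2, 1)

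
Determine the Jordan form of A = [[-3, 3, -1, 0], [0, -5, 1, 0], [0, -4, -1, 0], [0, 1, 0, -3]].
The characteristic polynomial is det(xI - A) = (x + 3)^4, so the eigenvalues are -3 (algebraic multiplicity 4).

For λ = -3: rank(A + 3I) = 2, rank((A + 3I)^2) = 1, rank((A + 3I)^3) = 0. The eigenspace has dimension 4 - 2 = 2, so there are 2 Jordan blocks; the rank sequence gives block sizes [3, 1].

Assembling the blocks gives the Jordan form J above.

J = [[-3, 1, 0, 0], [0, -3, 1, 0], [0, 0, -3, 0], [0, 0, 0, -3]]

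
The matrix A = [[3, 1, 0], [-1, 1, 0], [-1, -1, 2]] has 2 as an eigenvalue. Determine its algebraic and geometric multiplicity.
algebraic multiplicity 3, geometric multiplicity 2

The characteristic polynomial is (x - 2)^3, so the factor x - 2 appears with exponent 3: the algebraic multiplicity is 3.

rank(A - 2I) = 1, so the eigenspace has dimension 3 - 1 = 2: the geometric multiplicity is 2.

Since 2 < 3, A is not diagonalizable.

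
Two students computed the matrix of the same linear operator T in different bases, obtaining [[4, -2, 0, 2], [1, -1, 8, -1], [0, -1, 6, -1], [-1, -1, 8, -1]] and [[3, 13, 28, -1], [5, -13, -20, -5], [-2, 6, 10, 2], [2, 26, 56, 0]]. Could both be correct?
trace(A) = 8 but trace(B) = 0. The trace is a similarity invariant, so A and B are not similar.

No.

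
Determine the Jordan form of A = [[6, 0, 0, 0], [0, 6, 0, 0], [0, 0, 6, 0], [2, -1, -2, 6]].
J = [[6, 1, 0, 0], [0, 6, 0, 0], [0, 0, 6, 0], [0, 0, 0, 6]]

The characteristic polynomial is det(xI - A) = (x - 6)^4, so the eigenvalues are 6 (algebraic multiplicity 4).

For λ = 6: rank(A - 6I) = 1, rank((A - 6I)^2) = 0. The eigenspace has dimension 4 - 1 = 3, so there are 3 Jordan blocks; the rank sequence gives block sizes [2, 1, 1].

Assembling the blocks gives the Jordan form J above.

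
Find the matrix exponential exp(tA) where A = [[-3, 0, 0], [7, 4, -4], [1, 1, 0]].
e^{tA} = [[e^{-3*t}, 0, 0], [((2*t + 1)*e^{5*t} - 1)*e^{-3*t}, (2*t + 1)*e^{2*t}, -4*t*e^{2*t}], [t*e^{2*t}, t*e^{2*t}, (1 - 2*t)*e^{2*t}]]

A has Jordan form J = [[-3, 0, 0], [0, 2, 1], [0, 0, 2]] with A = PJP^{-1}, so e^{tA} = P e^{tJ} P^{-1}.

For a Jordan block J_k(λ), e^{tJ_k(λ)} = e^{λt} · (I + tN + t^2 N^2/2! + ... + t^{k-1} N^{k-1}/(k-1)!) where N is the nilpotent superdiagonal part.

Assembling the blocks and conjugating back gives the entries of e^{tA} as shown above.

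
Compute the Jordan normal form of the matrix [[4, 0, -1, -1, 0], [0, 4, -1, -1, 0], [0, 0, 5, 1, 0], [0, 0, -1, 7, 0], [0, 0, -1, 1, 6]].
The characteristic polynomial is det(xI - A) = (x - 6)^3(x - 4)^2, so the eigenvalues are 4 (algebraic multiplicity 2), 6 (algebraic multiplicity 3).

For λ = 4: rank(A - 4I) = 3. The eigenspace has dimension 5 - 3 = 2, so there are 2 Jordan blocks; the rank sequence gives block sizes [1, 1].

For λ = 6: rank(A - 6I) = 3, rank((A - 6I)^2) = 2. The eigenspace has dimension 5 - 3 = 2, so there are 2 Jordan blocks; the rank sequence gives block sizes [2, 1].

Assembling the blocks gives the Jordan form J above.

J = [[4, 0, 0, 0, 0], [0, 4, 0, 0, 0], [0, 0, 6, 1, 0], [0, 0, 0, 6, 0], [0, 0, 0, 0, 6]]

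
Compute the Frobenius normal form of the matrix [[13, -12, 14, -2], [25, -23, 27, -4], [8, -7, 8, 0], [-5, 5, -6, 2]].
R = [[0, 0, 0, 0], [1, 0, 0, 3], [0, 1, 0, -4], [0, 0, 1, 0]]

The invariant factors of A (the non-unit diagonal entries of the Smith normal form of xI - A over ℚ[x]) are x(x^3 + 4x - 3), each dividing the next. The characteristic polynomial is their product, x(x^3 + 4x - 3).

The rational canonical form is the block-diagonal matrix of companion matrices C(f_i):
R = [[0, 0, 0, 0], [1, 0, 0, 3], [0, 1, 0, -4], [0, 0, 1, 0]].

Note the characteristic polynomial does not split into linear factors over ℚ, so A has no Jordan form over ℚ; the rational canonical form exists over any field.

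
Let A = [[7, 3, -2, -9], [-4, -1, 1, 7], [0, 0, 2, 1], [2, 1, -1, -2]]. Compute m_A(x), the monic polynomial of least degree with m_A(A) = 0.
m_A(x) = (x - 2)^2(x - 1)^2

The characteristic polynomial factors as (x - 2)^2(x - 1)^2. The minimal polynomial is ∏(x - λ)^{k_λ} where k_λ is the size of the largest Jordan block at λ.

For λ = 1: rank(A - I) = 3, and the largest Jordan block has size 2 (the smallest k with rank((A - I)^k) = rank((A - I)^(k+1))).
For λ = 2: rank(A - 2I) = 3, and the largest Jordan block has size 2 (the smallest k with rank((A - 2I)^k) = rank((A - 2I)^(k+1))).

So m_A(x) = (x - 2)^2(x - 1)^2.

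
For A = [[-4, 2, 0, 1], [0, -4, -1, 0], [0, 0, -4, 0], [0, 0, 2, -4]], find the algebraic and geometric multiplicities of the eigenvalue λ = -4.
algebraic multiplicity 4, geometric multiplicity 2

The characteristic polynomial is (x + 4)^4, so the factor x + 4 appears with exponent 4: the algebraic multiplicity is 4.

rank(A + 4I) = 2, so the eigenspace has dimension 4 - 2 = 2: the geometric multiplicity is 2.

Since 2 < 4, A is not diagonalizable.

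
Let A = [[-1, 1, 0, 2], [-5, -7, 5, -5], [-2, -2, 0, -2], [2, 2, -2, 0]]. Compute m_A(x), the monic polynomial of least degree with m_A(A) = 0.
m_A(x) = (x + 2)^3

The characteristic polynomial factors as (x + 2)^4. The minimal polynomial is ∏(x - λ)^{k_λ} where k_λ is the size of the largest Jordan block at λ.

For λ = -2: rank(A + 2I) = 2, and the largest Jordan block has size 3 (the smallest k with rank((A + 2I)^k) = rank((A + 2I)^(k+1))).

So m_A(x) = (x + 2)^3.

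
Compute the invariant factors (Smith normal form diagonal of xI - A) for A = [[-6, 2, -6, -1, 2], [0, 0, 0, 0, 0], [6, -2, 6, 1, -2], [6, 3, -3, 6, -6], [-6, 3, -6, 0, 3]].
x(x - 3), x(x - 3)^2

The Jordan structure of A has elementary divisors x, x, (x - 3)^2, (x - 3). Arranging the block sizes at each eigenvalue in decreasing order and taking row products gives the invariant factors.

Invariant factors (smallest first, each dividing the next): x(x - 3), x(x - 3)^2.

Check: the last factor x(x - 3)^2 is the minimal polynomial, and the product x^2(x - 3)^3 is the characteristic polynomial.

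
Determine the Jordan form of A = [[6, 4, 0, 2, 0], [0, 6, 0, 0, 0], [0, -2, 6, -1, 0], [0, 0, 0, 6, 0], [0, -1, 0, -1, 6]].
The characteristic polynomial is det(xI - A) = (x - 6)^5, so the eigenvalues are 6 (algebraic multiplicity 5).

For λ = 6: rank(A - 6I) = 2, rank((A - 6I)^2) = 0. The eigenspace has dimension 5 - 2 = 3, so there are 3 Jordan blocks; the rank sequence gives block sizes [2, 2, 1].

Assembling the blocks gives the Jordan form J above.

J = [[6, 1, 0, 0, 0], [0, 6, 0, 0, 0], [0, 0, 6, 1, 0], [0, 0, 0, 6, 0], [0, 0, 0, 0, 6]]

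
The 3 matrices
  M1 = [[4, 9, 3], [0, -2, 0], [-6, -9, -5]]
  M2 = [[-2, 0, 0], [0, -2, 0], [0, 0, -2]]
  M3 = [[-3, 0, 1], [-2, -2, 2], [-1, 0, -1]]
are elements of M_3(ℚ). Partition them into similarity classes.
3 classes: {M1}, {M2}, {M3}

Characteristic polynomials: χ_{M1} = (x - 1)(x + 2)^2, χ_{M2} = (x + 2)^3, χ_{M3} = (x + 2)^3.

{M1}: invariant factors x + 2, (x - 1)(x + 2).

{M2}: invariant factors x + 2, x + 2, x + 2.

{M3}: invariant factors x + 2, (x + 2)^2.

Matrices are similar if and only if their invariant-factor lists agree; the partition into similarity classes is {M1}, {M2}, {M3}.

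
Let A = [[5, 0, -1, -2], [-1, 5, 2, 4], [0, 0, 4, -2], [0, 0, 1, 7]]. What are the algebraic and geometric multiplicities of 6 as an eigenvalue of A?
algebraic multiplicity 1, geometric multiplicity 1

The characteristic polynomial is (x - 6)(x - 5)^3, so the factor x - 6 appears with exponent 1: the algebraic multiplicity is 1.

rank(A - 6I) = 3, so the eigenspace has dimension 4 - 3 = 1: the geometric multiplicity is 1.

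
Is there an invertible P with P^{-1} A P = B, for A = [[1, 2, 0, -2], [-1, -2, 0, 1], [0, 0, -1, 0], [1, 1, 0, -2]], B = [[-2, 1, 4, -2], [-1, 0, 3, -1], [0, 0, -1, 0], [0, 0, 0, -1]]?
No.

Both have characteristic polynomial (x + 1)^4, but the minimal polynomial of A is (x + 1)^2 while the minimal polynomial of B is (x + 1)^3. The minimal polynomial is a similarity invariant, so A and B are not similar.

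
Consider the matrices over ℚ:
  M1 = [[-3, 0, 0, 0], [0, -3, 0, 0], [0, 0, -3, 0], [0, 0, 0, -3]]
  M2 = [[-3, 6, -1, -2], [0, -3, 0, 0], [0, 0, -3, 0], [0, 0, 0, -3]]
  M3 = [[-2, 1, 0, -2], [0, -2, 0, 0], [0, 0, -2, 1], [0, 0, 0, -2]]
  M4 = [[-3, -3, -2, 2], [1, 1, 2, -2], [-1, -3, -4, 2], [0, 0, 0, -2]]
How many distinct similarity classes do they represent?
4 classes: {M1}, {M2}, {M3}, {M4}

Characteristic polynomials: χ_{M1} = (x + 3)^4, χ_{M2} = (x + 3)^4, χ_{M3} = (x + 2)^4, χ_{M4} = (x + 2)^4.

{M1}: invariant factors x + 3, x + 3, x + 3, x + 3.

{M2}: invariant factors x + 3, x + 3, (x + 3)^2.

{M3}: invariant factors (x + 2)^2, (x + 2)^2.

{M4}: invariant factors x + 2, x + 2, (x + 2)^2.

Matrices are similar if and only if their invariant-factor lists agree; the partition into similarity classes is {M1}, {M2}, {M3}, {M4}.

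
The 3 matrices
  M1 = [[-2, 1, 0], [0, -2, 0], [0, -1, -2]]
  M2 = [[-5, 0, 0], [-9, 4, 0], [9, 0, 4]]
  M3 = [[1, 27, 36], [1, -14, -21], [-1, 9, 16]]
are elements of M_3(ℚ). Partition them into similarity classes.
3 classes: {M1}, {M2}, {M3}

Characteristic polynomials: χ_{M1} = (x + 2)^3, χ_{M2} = (x - 4)^2(x + 5), χ_{M3} = (x - 4)^2(x + 5).

{M1}: invariant factors x + 2, (x + 2)^2.

{M2}: invariant factors x - 4, (x - 4)(x + 5).

{M3}: invariant factors (x - 4)^2(x + 5).

Matrices are similar if and only if their invariant-factor lists agree; the partition into similarity classes is {M1}, {M2}, {M3}.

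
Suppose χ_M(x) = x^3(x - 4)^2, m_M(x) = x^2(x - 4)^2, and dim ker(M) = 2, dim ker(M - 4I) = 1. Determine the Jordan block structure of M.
Jordan blocks: (0, 2), (0, 1), (4, 2)

λ = 0: algebraic multiplicity 3 (exponent in χ_M), largest block size 2 (exponent in m_M), 2 blocks (geometric multiplicity). These force block sizes [2, 1].
λ = 4: algebraic multiplicity 2 (exponent in χ_M), largest block size 2 (exponent in m_M), 1 block (geometric multiplicity). This forces block sizes [2].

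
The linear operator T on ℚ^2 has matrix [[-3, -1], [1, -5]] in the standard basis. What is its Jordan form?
The characteristic polynomial is det(xI - A) = (x + 4)^2, so the eigenvalues are -4 (algebraic multiplicity 2).

For λ = -4: rank(A + 4I) = 1, rank((A + 4I)^2) = 0. The eigenspace has dimension 2 - 1 = 1, so there is 1 Jordan block; the rank sequence gives block sizes [2].

Assembling the blocks gives the Jordan form J above.

J = [[-4, 1], [0, -4]]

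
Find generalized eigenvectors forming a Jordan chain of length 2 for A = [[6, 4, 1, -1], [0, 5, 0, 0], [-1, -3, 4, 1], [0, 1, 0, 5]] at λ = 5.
v_1 = [[-7, 1, 5, -3]]^T, v_2 = [[5, 0, -4, 1]]^T

We seek v_1 ∈ ker((A - 5I)^2) \ ker(A - 5I), then set v_{i+1} = (A - 5I) v_i.

One such chain is v_1 = [[-7, 1, 5, -3]]^T, v_2 = [[5, 0, -4, 1]]^T. Check: (A - 5I) v_2 = [[0, 0, 0, 0]]^T = 0.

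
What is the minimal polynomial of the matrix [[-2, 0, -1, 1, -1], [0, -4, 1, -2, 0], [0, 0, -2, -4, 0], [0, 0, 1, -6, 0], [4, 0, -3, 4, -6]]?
The characteristic polynomial factors as (x + 4)^5. The minimal polynomial is ∏(x - λ)^{k_λ} where k_λ is the size of the largest Jordan block at λ.

For λ = -4: rank(A + 4I) = 2, and the largest Jordan block has size 2 (the smallest k with rank((A + 4I)^k) = rank((A + 4I)^(k+1))).

So m_A(x) = (x + 4)^2.

m_A(x) = (x + 4)^2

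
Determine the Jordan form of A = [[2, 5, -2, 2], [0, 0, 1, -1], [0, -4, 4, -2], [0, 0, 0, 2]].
J = [[2, 1, 0, 0], [0, 2, 1, 0], [0, 0, 2, 0], [0, 0, 0, 2]]

The characteristic polynomial is det(xI - A) = (x - 2)^4, so the eigenvalues are 2 (algebraic multiplicity 4).

For λ = 2: rank(A - 2I) = 2, rank((A - 2I)^2) = 1, rank((A - 2I)^3) = 0. The eigenspace has dimension 4 - 2 = 2, so there are 2 Jordan blocks; the rank sequence gives block sizes [3, 1].

Assembling the blocks gives the Jordan form J above.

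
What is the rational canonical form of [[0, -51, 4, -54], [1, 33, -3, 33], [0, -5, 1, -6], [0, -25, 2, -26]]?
R = [[0, 0, 0, -16], [1, 0, 0, 28], [0, 1, 0, -22], [0, 0, 1, 8]]

The invariant factors of A (the non-unit diagonal entries of the Smith normal form of xI - A over ℚ[x]) are (x - 4)(x - 2)(x^2 - 2x + 2), each dividing the next. The characteristic polynomial is their product, (x - 4)(x - 2)(x^2 - 2x + 2).

The rational canonical form is the block-diagonal matrix of companion matrices C(f_i):
R = [[0, 0, 0, -16], [1, 0, 0, 28], [0, 1, 0, -22], [0, 0, 1, 8]].

Note the characteristic polynomial does not split into linear factors over ℚ, so A has no Jordan form over ℚ; the rational canonical form exists over any field.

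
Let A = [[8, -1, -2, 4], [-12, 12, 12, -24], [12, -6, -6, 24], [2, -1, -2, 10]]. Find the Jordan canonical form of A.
J = [[6, 1, 0, 0], [0, 6, 0, 0], [0, 0, 6, 0], [0, 0, 0, 6]]

The characteristic polynomial is det(xI - A) = (x - 6)^4, so the eigenvalues are 6 (algebraic multiplicity 4).

For λ = 6: rank(A - 6I) = 1, rank((A - 6I)^2) = 0. The eigenspace has dimension 4 - 1 = 3, so there are 3 Jordan blocks; the rank sequence gives block sizes [2, 1, 1].

Assembling the blocks gives the Jordan form J above.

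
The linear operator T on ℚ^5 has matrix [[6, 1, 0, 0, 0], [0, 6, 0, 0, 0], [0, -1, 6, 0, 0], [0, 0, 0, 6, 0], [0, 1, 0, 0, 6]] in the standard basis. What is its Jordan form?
J = [[6, 1, 0, 0, 0], [0, 6, 0, 0, 0], [0, 0, 6, 0, 0], [0, 0, 0, 6, 0], [0, 0, 0, 0, 6]]

The characteristic polynomial is det(xI - A) = (x - 6)^5, so the eigenvalues are 6 (algebraic multiplicity 5).

For λ = 6: rank(A - 6I) = 1, rank((A - 6I)^2) = 0. The eigenspace has dimension 5 - 1 = 4, so there are 4 Jordan blocks; the rank sequence gives block sizes [2, 1, 1, 1].

Assembling the blocks gives the Jordan form J above.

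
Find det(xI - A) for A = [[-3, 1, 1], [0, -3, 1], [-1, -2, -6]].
xI - A = [[x + 3, -1, -1], [0, x + 3, -1], [1, 2, x + 6]].

Expanding det(xI - A) along the first row:
det(xI - A) = + (x + 3)·det([[x + 3, -1], [2, x + 6]]) - (-1)·det([[0, -1], [1, x + 6]]) + (-1)·det([[0, x + 3], [1, 2]]).

Evaluating gives χ_A(x) = x^3 + 12x^2 + 48x + 64 = (x + 4)^3.

χ_A(x) = (x + 4)^3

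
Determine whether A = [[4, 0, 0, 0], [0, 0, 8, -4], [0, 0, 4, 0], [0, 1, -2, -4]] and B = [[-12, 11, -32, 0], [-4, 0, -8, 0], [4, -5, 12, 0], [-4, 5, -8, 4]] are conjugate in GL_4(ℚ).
Two matrices over a field are similar if and only if they have the same invariant factors.

Both A and B have characteristic polynomial (x - 4)^2(x + 2)^2 and minimal polynomial (x - 4)(x + 2)^2. Computing further, both have invariant factors x - 4, (x - 4)(x + 2)^2. Hence A and B are similar.

Yes.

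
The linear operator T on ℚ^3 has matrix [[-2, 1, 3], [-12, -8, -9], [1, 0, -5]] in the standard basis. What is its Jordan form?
The characteristic polynomial is det(xI - A) = (x + 5)^3, so the eigenvalues are -5 (algebraic multiplicity 3).

For λ = -5: rank(A + 5I) = 2, rank((A + 5I)^2) = 1, rank((A + 5I)^3) = 0. The eigenspace has dimension 3 - 2 = 1, so there is 1 Jordan block; the rank sequence gives block sizes [3].

Assembling the blocks gives the Jordan form J above.

J = [[-5, 1, 0], [0, -5, 1], [0, 0, -5]]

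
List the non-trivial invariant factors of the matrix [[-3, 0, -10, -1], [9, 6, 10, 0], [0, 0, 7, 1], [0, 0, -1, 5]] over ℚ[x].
(x - 6)^3(x + 3)

The Jordan structure of A has elementary divisors (x + 3), (x - 6)^3. Arranging the block sizes at each eigenvalue in decreasing order and taking row products gives the invariant factors.

Invariant factors (smallest first, each dividing the next): (x - 6)^3(x + 3).

Check: the last factor (x - 6)^3(x + 3) is the minimal polynomial, and the product (x - 6)^3(x + 3) is the characteristic polynomial.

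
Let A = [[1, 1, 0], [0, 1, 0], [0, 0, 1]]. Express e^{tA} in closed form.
e^{tA} = [[e^{t}, t*e^{t}, 0], [0, e^{t}, 0], [0, 0, e^{t}]]

A has Jordan form J = [[1, 1, 0], [0, 1, 0], [0, 0, 1]] with A = PJP^{-1}, so e^{tA} = P e^{tJ} P^{-1}.

For a Jordan block J_k(λ), e^{tJ_k(λ)} = e^{λt} · (I + tN + t^2 N^2/2! + ... + t^{k-1} N^{k-1}/(k-1)!) where N is the nilpotent superdiagonal part.

Assembling the blocks and conjugating back gives the entries of e^{tA} as shown above.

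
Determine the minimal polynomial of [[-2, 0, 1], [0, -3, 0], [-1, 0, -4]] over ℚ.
The characteristic polynomial factors as (x + 3)^3. The minimal polynomial is ∏(x - λ)^{k_λ} where k_λ is the size of the largest Jordan block at λ.

For λ = -3: rank(A + 3I) = 1, and the largest Jordan block has size 2 (the smallest k with rank((A + 3I)^k) = rank((A + 3I)^(k+1))).

So m_A(x) = (x + 3)^2.

m_A(x) = (x + 3)^2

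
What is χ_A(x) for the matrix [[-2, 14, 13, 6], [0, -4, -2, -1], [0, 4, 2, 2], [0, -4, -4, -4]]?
χ_A(x) = (x + 2)^4

xI - A = [[x + 2, -14, -13, -6], [0, x + 4, 2, 1], [0, -4, x - 2, -2], [0, 4, 4, x + 4]].

Expanding det(xI - A) along the first row:
det(xI - A) = + (x + 2)·det([[x + 4, 2, 1], [-4, x - 2, -2], [4, 4, x + 4]]) - (-14)·det([[0, 2, 1], [0, x - 2, -2], [0, 4, x + 4]]) + (-13)·det([[0, x + 4, 1], [0, -4, -2], [0, 4, x + 4]]) - (-6)·det([[0, x + 4, 2], [0, -4, x - 2], [0, 4, 4]]).

Evaluating gives χ_A(x) = x^4 + 8x^3 + 24x^2 + 32x + 16 = (x + 2)^4.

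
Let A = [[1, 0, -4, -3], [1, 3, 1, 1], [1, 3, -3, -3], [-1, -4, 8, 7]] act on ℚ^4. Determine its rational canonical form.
R = [[0, -4, 0, 0], [1, 4, 0, 0], [0, 0, 0, -4], [0, 0, 1, 4]]

The invariant factors of A (the non-unit diagonal entries of the Smith normal form of xI - A over ℚ[x]) are (x - 2)^2, (x - 2)^2, each dividing the next. The characteristic polynomial is their product, (x - 2)^4.

The rational canonical form is the block-diagonal matrix of companion matrices C(f_i):
R = [[0, -4, 0, 0], [1, 4, 0, 0], [0, 0, 0, -4], [0, 0, 1, 4]].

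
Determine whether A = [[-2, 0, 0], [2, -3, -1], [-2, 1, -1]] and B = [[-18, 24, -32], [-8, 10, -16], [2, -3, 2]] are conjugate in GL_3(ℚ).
Two matrices over a field are similar if and only if they have the same invariant factors.

Both A and B have characteristic polynomial (x + 2)^3 and minimal polynomial (x + 2)^2. Computing further, both have invariant factors x + 2, (x + 2)^2. Hence A and B are similar.

Yes.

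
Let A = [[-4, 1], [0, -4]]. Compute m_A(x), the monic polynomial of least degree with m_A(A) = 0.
The characteristic polynomial factors as (x + 4)^2. The minimal polynomial is ∏(x - λ)^{k_λ} where k_λ is the size of the largest Jordan block at λ.

For λ = -4: rank(A + 4I) = 1, and the largest Jordan block has size 2 (the smallest k with rank((A + 4I)^k) = rank((A + 4I)^(k+1))).

So m_A(x) = (x + 4)^2.

m_A(x) = (x + 4)^2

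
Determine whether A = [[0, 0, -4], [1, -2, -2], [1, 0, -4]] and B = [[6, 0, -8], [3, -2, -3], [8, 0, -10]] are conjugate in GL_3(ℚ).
Yes.

Two matrices over a field are similar if and only if they have the same invariant factors.

Both A and B have characteristic polynomial (x + 2)^3 and minimal polynomial (x + 2)^2. Computing further, both have invariant factors x + 2, (x + 2)^2. Hence A and B are similar.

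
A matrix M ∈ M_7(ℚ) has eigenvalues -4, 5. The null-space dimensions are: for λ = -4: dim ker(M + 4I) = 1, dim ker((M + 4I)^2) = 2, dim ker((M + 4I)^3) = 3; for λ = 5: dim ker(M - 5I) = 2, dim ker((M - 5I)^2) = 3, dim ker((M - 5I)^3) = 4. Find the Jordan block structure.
Jordan blocks: (-4, 3), (5, 3), (5, 1)

λ = -4: successive nullity increments [1, 1, 1] count blocks of size ≥ k; block sizes are [3].
λ = 5: successive nullity increments [2, 1, 1] count blocks of size ≥ k; block sizes are [3, 1].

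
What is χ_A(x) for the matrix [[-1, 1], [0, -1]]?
xI - A = [[x + 1, -1], [0, x + 1]].

Expanding det(xI - A) along the first row:
det(xI - A) = + (x + 1)·det([[x + 1]]) - (-1)·det([[0]]).

Evaluating gives χ_A(x) = x^2 + 2x + 1 = (x + 1)^2.

χ_A(x) = (x + 1)^2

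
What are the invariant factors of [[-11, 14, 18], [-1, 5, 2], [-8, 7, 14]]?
The Jordan structure of A has elementary divisors (x + 2), (x - 5)^2. Arranging the block sizes at each eigenvalue in decreasing order and taking row products gives the invariant factors.

Invariant factors (smallest first, each dividing the next): (x - 5)^2(x + 2).

Check: the last factor (x - 5)^2(x + 2) is the minimal polynomial, and the product (x - 5)^2(x + 2) is the characteristic polynomial.

(x - 5)^2(x + 2)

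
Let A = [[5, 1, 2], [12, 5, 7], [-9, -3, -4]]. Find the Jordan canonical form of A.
The characteristic polynomial is det(xI - A) = (x - 2)^3, so the eigenvalues are 2 (algebraic multiplicity 3).

For λ = 2: rank(A - 2I) = 2, rank((A - 2I)^2) = 1, rank((A - 2I)^3) = 0. The eigenspace has dimension 3 - 2 = 1, so there is 1 Jordan block; the rank sequence gives block sizes [3].

Assembling the blocks gives the Jordan form J above.

J = [[2, 1, 0], [0, 2, 1], [0, 0, 2]]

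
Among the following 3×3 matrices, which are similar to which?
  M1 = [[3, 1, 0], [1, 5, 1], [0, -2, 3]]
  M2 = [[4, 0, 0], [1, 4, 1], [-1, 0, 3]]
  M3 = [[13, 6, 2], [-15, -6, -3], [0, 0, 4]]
Characteristic polynomials: χ_{M1} = (x - 4)^2(x - 3), χ_{M2} = (x - 4)^2(x - 3), χ_{M3} = (x - 4)^2(x - 3).

{M1, M3}: invariant factors (x - 4)^2(x - 3).

{M2}: invariant factors x - 4, (x - 4)(x - 3).

Matrices are similar if and only if their invariant-factor lists agree; the partition into similarity classes is {M1, M3}, {M2}.

2 classes: {M1, M3}, {M2}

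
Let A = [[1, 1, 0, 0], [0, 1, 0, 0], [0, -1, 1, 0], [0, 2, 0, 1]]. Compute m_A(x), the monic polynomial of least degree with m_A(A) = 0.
The characteristic polynomial factors as (x - 1)^4. The minimal polynomial is ∏(x - λ)^{k_λ} where k_λ is the size of the largest Jordan block at λ.

For λ = 1: rank(A - I) = 1, and the largest Jordan block has size 2 (the smallest k with rank((A - I)^k) = rank((A - I)^(k+1))).

So m_A(x) = (x - 1)^2.

m_A(x) = (x - 1)^2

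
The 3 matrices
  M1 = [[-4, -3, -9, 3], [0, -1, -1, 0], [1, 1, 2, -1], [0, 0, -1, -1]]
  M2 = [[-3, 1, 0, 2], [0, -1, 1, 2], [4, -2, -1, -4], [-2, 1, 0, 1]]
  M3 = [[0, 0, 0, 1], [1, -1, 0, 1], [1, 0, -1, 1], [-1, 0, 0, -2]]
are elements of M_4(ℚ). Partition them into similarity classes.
2 classes: {M1, M2}, {M3}

Characteristic polynomials: χ_{M1} = (x + 1)^4, χ_{M2} = (x + 1)^4, χ_{M3} = (x + 1)^4.

{M1, M2}: invariant factors x + 1, (x + 1)^3.

{M3}: invariant factors x + 1, x + 1, (x + 1)^2.

Matrices are similar if and only if their invariant-factor lists agree; the partition into similarity classes is {M1, M2}, {M3}.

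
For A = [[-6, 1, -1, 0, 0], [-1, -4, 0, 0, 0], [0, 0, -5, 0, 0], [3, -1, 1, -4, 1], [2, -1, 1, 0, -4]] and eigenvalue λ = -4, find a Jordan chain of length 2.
We seek v_1 ∈ ker((A + 4I)^2) \ ker(A + 4I), then set v_{i+1} = (A + 4I) v_i.

One such chain is v_1 = [[0, 0, 0, 0, 1]]^T, v_2 = [[0, 0, 0, 1, 0]]^T. Check: (A + 4I) v_2 = [[0, 0, 0, 0, 0]]^T = 0.

v_1 = [[0, 0, 0, 0, 1]]^T, v_2 = [[0, 0, 0, 1, 0]]^T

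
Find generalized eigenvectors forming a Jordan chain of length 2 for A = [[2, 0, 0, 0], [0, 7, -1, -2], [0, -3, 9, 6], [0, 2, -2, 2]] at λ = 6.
We seek v_1 ∈ ker((A - 6I)^2) \ ker(A - 6I), then set v_{i+1} = (A - 6I) v_i.

One such chain is v_1 = [[0, 0, 3, -2]]^T, v_2 = [[0, 1, -3, 2]]^T. Check: (A - 6I) v_2 = [[0, 0, 0, 0]]^T = 0.

v_1 = [[0, 0, 3, -2]]^T, v_2 = [[0, 1, -3, 2]]^T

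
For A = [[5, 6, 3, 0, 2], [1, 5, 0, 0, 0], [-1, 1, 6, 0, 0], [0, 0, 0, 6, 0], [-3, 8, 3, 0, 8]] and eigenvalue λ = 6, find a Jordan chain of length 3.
v_1 = [[0, 0, 1, 2, -1]]^T, v_2 = [[1, 0, 0, 0, 1]]^T, v_3 = [[1, 1, -1, 0, -1]]^T

We seek v_1 ∈ ker((A - 6I)^3) \ ker((A - 6I)^2), then set v_{i+1} = (A - 6I) v_i.

One such chain is v_1 = [[0, 0, 1, 2, -1]]^T, v_2 = [[1, 0, 0, 0, 1]]^T, v_3 = [[1, 1, -1, 0, -1]]^T. Check: (A - 6I) v_3 = [[0, 0, 0, 0, 0]]^T = 0.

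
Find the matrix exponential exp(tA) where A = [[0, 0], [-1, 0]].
A has Jordan form J = [[0, 1], [0, 0]] with A = PJP^{-1}, so e^{tA} = P e^{tJ} P^{-1}.

For a Jordan block J_k(λ), e^{tJ_k(λ)} = e^{λt} · (I + tN + t^2 N^2/2! + ... + t^{k-1} N^{k-1}/(k-1)!) where N is the nilpotent superdiagonal part.

Assembling the blocks and conjugating back gives the entries of e^{tA} as shown above.

e^{tA} = [[1, 0], [-t, 1]]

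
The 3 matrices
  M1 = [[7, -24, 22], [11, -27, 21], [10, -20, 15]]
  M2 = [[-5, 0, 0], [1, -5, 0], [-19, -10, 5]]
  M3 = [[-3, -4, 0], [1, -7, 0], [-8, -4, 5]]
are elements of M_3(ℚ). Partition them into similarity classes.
Characteristic polynomials: χ_{M1} = (x - 5)(x + 5)^2, χ_{M2} = (x - 5)(x + 5)^2, χ_{M3} = (x - 5)(x + 5)^2.

{M1, M2, M3}: invariant factors (x - 5)(x + 5)^2.

Matrices are similar if and only if their invariant-factor lists agree; the partition into similarity classes is {M1, M2, M3}.

1 class: {M1, M2, M3}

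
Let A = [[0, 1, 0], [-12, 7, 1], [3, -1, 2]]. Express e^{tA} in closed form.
A has Jordan form J = [[3, 1, 0], [0, 3, 1], [0, 0, 3]] with A = PJP^{-1}, so e^{tA} = P e^{tJ} P^{-1}.

For a Jordan block J_k(λ), e^{tJ_k(λ)} = e^{λt} · (I + tN + t^2 N^2/2! + ... + t^{k-1} N^{k-1}/(k-1)!) where N is the nilpotent superdiagonal part.

Assembling the blocks and conjugating back gives the entries of e^{tA} as shown above.

e^{tA} = [[(-3*t^2 - 6*t + 2)*e^{3*t}/2, t*(t + 2)*e^{3*t}/2, t^2*e^{3*t}/2], [3*t*(-3*t - 8)*e^{3*t}/2, (3*t^2 + 8*t + 2)*e^{3*t}/2, t*(3*t + 2)*e^{3*t}/2], [3*t*e^{3*t}, -t*e^{3*t}, (1 - t)*e^{3*t}]]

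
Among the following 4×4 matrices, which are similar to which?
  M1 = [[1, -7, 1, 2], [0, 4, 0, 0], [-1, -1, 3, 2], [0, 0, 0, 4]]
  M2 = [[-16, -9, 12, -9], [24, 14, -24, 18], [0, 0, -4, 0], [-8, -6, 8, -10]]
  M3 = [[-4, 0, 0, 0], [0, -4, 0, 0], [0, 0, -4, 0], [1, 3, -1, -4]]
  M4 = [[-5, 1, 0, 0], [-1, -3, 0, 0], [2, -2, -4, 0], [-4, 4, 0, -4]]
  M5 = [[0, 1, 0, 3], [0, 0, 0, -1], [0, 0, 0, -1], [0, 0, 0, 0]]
3 classes: {M1}, {M2, M3, M4}, {M5}

Characteristic polynomials: χ_{M1} = (x - 4)^2(x - 2)^2, χ_{M2} = (x + 4)^4, χ_{M3} = (x + 4)^4, χ_{M4} = (x + 4)^4, χ_{M5} = x^4.

{M1}: invariant factors x - 4, (x - 4)(x - 2)^2.

{M2, M3, M4}: invariant factors x + 4, x + 4, (x + 4)^2.

{M5}: invariant factors x, x^3.

Matrices are similar if and only if their invariant-factor lists agree; the partition into similarity classes is {M1}, {M2, M3, M4}, {M5}.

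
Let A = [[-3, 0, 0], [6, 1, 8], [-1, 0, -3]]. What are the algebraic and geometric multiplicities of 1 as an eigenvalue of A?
The characteristic polynomial is (x - 1)(x + 3)^2, so the factor x - 1 appears with exponent 1: the algebraic multiplicity is 1.

rank(A - I) = 2, so the eigenspace has dimension 3 - 2 = 1: the geometric multiplicity is 1.

algebraic multiplicity 1, geometric multiplicity 1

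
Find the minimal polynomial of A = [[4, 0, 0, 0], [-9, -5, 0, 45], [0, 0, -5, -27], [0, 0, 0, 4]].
m_A(x) = (x - 4)(x + 5)

The characteristic polynomial factors as (x - 4)^2(x + 5)^2. The minimal polynomial is ∏(x - λ)^{k_λ} where k_λ is the size of the largest Jordan block at λ.

For λ = -5: rank(A + 5I) = 2, and the largest Jordan block has size 1 (the smallest k with rank((A + 5I)^k) = rank((A + 5I)^(k+1))).
For λ = 4: rank(A - 4I) = 2, and the largest Jordan block has size 1 (the smallest k with rank((A - 4I)^k) = rank((A - 4I)^(k+1))).

So m_A(x) = (x - 4)(x + 5).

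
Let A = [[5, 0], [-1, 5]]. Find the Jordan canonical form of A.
The characteristic polynomial is det(xI - A) = (x - 5)^2, so the eigenvalues are 5 (algebraic multiplicity 2).

For λ = 5: rank(A - 5I) = 1, rank((A - 5I)^2) = 0. The eigenspace has dimension 2 - 1 = 1, so there is 1 Jordan block; the rank sequence gives block sizes [2].

Assembling the blocks gives the Jordan form J above.

J = [[5, 1], [0, 5]]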